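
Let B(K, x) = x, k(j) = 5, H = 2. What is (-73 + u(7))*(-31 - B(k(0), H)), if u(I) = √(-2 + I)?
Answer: 2409 - 33*√5 ≈ 2335.2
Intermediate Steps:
(-73 + u(7))*(-31 - B(k(0), H)) = (-73 + √(-2 + 7))*(-31 - 1*2) = (-73 + √5)*(-31 - 2) = (-73 + √5)*(-33) = 2409 - 33*√5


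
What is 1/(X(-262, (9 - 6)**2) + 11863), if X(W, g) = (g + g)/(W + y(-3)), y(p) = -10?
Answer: 136/1613359 ≈ 8.4296e-5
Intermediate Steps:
X(W, g) = 2*g/(-10 + W) (X(W, g) = (g + g)/(W - 10) = (2*g)/(-10 + W) = 2*g/(-10 + W))
1/(X(-262, (9 - 6)**2) + 11863) = 1/(2*(9 - 6)**2/(-10 - 262) + 11863) = 1/(2*3**2/(-272) + 11863) = 1/(2*9*(-1/272) + 11863) = 1/(-9/136 + 11863) = 1/(1613359/136) = 136/1613359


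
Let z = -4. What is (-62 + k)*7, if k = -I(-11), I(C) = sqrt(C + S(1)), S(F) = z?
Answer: -434 - 7*I*sqrt(15) ≈ -434.0 - 27.111*I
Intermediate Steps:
S(F) = -4
I(C) = sqrt(-4 + C) (I(C) = sqrt(C - 4) = sqrt(-4 + C))
k = -I*sqrt(15) (k = -sqrt(-4 - 11) = -sqrt(-15) = -I*sqrt(15) ≈ -3.873*I)
(-62 + k)*7 = (-62 - I*sqrt(15))*7 = -434 - 7*I*sqrt(15)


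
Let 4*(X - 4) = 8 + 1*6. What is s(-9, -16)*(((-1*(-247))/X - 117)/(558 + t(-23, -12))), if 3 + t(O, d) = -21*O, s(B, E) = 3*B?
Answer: 3783/1730 ≈ 2.1867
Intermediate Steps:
t(O, d) = -3 - 21*O
X = 15/2 (X = 4 + (8 + 1*6)/4 = 4 + (8 + 6)/4 = 4 + (1/4)*14 = 4 + 7/2 = 15/2 ≈ 7.5000)
s(-9, -16)*(((-1*(-247))/X - 117)/(558 + t(-23, -12))) = (3*(-9))*(((-1*(-247))/(15/2) - 117)/(558 + (-3 - 21*(-23)))) = -27*(247*(2/15) - 117)/(558 + (-3 + 483)) = -27*(494/15 - 117)/(558 + 480) = -(-11349)/(5*1038) = -27*(-1261/15570) = 3783/1730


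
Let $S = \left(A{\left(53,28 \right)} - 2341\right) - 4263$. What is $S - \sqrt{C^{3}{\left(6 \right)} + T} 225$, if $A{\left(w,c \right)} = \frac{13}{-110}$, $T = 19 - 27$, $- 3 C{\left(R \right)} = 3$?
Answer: $- \frac{726453}{110} - 675 i \approx -6604.1 - 675.0 i$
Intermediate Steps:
$C{\left(R \right)} = -1$ ($C{\left(R \right)} = \left(- \frac{1}{3}\right) 3 = -1$)
$T = -8$
$A{\left(w,c \right)} = - \frac{13}{110}$ ($A{\left(w,c \right)} = 13 \left(- \frac{1}{110}\right) = - \frac{13}{110}$)
$S = - \frac{726453}{110}$ ($S = \left(- \frac{13}{110} - 2341\right) - 4263 = - \frac{257523}{110} - 4263 = - \frac{726453}{110} \approx -6604.1$)
$S - \sqrt{C^{3}{\left(6 \right)} + T} 225 = - \frac{726453}{110} - \sqrt{\left(-1\right)^{3} - 8} \cdot 225 = - \frac{726453}{110} - \sqrt{-1 - 8} \cdot 225 = - \frac{726453}{110} - \sqrt{-9} \cdot 225 = - \frac{726453}{110} - 3 i 225 = - \frac{726453}{110} - 675 i$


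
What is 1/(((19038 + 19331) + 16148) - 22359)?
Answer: 1/32158 ≈ 3.1096e-5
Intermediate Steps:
1/(((19038 + 19331) + 16148) - 22359) = 1/((38369 + 16148) - 22359) = 1/(54517 - 22359) = 1/32158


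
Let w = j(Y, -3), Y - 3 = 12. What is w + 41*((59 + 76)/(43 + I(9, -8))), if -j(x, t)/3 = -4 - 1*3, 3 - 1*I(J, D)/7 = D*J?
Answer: 17463/568 ≈ 30.745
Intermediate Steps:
Y = 15 (Y = 3 + 12 = 15)
I(J, D) = 21 - 7*D*J
j(x, t) = 21 (j(x, t) = -3*(-4 - 1*3) = -3*(-4 - 3) = -3*(-7) = 21)
w = 21
w + 41*((59 + 76)/(43 + I(9, -8))) = 21 + 41*((59 + 76)/(43 + (21 - 7*(-8)*9))) = 21 + 41*(135/(43 + (21 + 504))) = 21 + 41*(135/(43 + 525)) = 21 + 41*(135/568) = 21 + 5535/568 = 17463/568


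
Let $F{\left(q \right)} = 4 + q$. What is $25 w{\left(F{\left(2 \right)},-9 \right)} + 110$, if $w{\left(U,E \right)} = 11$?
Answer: $385$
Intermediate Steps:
$25 w{\left(F{\left(2 \right)},-9 \right)} + 110 = 25 \cdot 11 + 110 = 275 + 110 = 385$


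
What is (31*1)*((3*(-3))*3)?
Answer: -837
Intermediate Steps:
(31*1)*((3*(-3))*3) = 31*(-9*3) = 31*(-27) = -837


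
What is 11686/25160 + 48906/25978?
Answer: 383513467/163401620 ≈ 2.3471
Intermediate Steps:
11686/25160 + 48906/25978 = 11686*(1/25160) + 48906*(1/25978) = 5843/12580 + 24453/12989 = 383513467/163401620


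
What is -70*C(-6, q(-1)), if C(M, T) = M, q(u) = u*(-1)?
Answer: 420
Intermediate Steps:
q(u) = -u
-70*C(-6, q(-1)) = -70*(-6) = 420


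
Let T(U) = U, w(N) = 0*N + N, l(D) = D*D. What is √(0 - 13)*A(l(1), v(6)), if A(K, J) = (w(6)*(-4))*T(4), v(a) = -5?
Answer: -96*I*√13 ≈ -346.13*I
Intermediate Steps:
l(D) = D²
w(N) = N (w(N) = 0 + N = N)
A(K, J) = -96 (A(K, J) = (6*(-4))*4 = -24*4 = -96)
√(0 - 13)*A(l(1), v(6)) = √(0 - 13)*(-96) = √(-13)*(-96) = (I*√13)*(-96) = -96*I*√13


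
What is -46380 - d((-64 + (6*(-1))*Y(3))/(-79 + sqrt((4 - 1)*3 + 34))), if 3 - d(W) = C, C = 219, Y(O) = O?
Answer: -46164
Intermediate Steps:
d(W) = -216 (d(W) = 3 - 1*219 = 3 - 219 = -216)
-46380 - d((-64 + (6*(-1))*Y(3))/(-79 + sqrt((4 - 1)*3 + 34))) = -46380 - 1*(-216) = -46380 + 216 = -46164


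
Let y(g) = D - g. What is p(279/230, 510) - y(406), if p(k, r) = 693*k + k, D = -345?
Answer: 183178/115 ≈ 1592.9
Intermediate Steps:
y(g) = -345 - g
p(k, r) = 694*k
p(279/230, 510) - y(406) = 694*(279/230) - (-345 - 1*406) = 694*(279*(1/230)) - (-345 - 406) = 694*(279/230) - 1*(-751) = 96813/115 + 751 = 183178/115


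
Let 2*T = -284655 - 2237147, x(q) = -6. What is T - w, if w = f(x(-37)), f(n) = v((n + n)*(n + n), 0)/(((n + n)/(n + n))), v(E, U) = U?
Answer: -1260901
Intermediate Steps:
T = -1260901 (T = (-284655 - 2237147)/2 = (½)*(-2521802) = -1260901)
f(n) = 0 (f(n) = 0/(((n + n)/(n + n))) = 0/(((2*n)/((2*n)))) = 0/(((2*n)*(1/(2*n)))) = 0/1 = 0*1 = 0)
w = 0
T - w = -1260901 - 1*0 = -1260901 + 0 = -1260901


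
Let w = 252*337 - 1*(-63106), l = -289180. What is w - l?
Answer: 437210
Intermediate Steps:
w = 148030 (w = 84924 + 63106 = 148030)
w - l = 148030 - 1*(-289180) = 148030 + 289180 = 437210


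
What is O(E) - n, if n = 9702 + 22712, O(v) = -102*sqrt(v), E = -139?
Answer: -32414 - 102*I*sqrt(139) ≈ -32414.0 - 1202.6*I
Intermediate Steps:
n = 32414
O(E) - n = -102*I*sqrt(139) - 1*32414 = -102*I*sqrt(139) - 32414 = -32414 - 102*I*sqrt(139)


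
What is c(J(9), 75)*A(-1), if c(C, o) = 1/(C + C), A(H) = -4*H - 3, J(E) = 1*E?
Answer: 1/18 ≈ 0.055556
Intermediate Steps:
J(E) = E
A(H) = -3 - 4*H
c(C, o) = 1/(2*C)
c(J(9), 75)*A(-1) = ((½)/9)*(-3 - 4*(-1)) = ((½)*(⅑))*(-3 + 4) = (1/18)*1 = 1/18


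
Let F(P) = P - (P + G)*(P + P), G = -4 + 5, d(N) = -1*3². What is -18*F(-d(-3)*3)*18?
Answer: 481140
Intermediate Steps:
d(N) = -9 (d(N) = -1*9 = -9)
G = 1
F(P) = P - 2*P*(1 + P) (F(P) = P - (P + 1)*(P + P) = P - (1 + P)*2*P = P - 2*P*(1 + P))
-18*F(-d(-3)*3)*18 = -(-18)*-1*(-9)*3*(1 + 2*(-1*(-9)*3))*18 = -(-18)*9*3*(1 + 2*(9*3))*18 = -(-18)*27*(1 + 2*27)*18 = -(-18)*27*(1 + 54)*18 = -(-18)*27*55*18 = -18*(-1485)*18 = 26730*18 = 481140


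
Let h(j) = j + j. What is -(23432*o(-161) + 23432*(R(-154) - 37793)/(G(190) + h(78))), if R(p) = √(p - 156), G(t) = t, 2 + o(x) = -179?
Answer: 1176509004/173 - 11716*I*√310/173 ≈ 6.8006e+6 - 1192.4*I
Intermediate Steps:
o(x) = -181 (o(x) = -2 - 179 = -181)
h(j) = 2*j
R(p) = √(-156 + p)
-(23432*o(-161) + 23432*(R(-154) - 37793)/(G(190) + h(78))) = -(-4241192 + 23432*(√(-156 - 154) - 37793)/(190 + 2*78)) = -(-4241192 + 23432*(√(-310) - 37793)/(190 + 156)) = -(-1176509004/173 + 11716*I*√310/173) = -23432*(-100419/346 + I*√310/346) = 1176509004/173 - 11716*I*√310/173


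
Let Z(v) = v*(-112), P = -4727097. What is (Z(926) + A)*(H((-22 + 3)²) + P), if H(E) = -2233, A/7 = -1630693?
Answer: 54475085552790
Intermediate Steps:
A = -11414851 (A = 7*(-1630693) = -11414851)
Z(v) = -112*v
(Z(926) + A)*(H((-22 + 3)²) + P) = (-112*926 - 11414851)*(-2233 - 4727097) = (-103712 - 11414851)*(-4729330) = -11518563*(-4729330) = 54475085552790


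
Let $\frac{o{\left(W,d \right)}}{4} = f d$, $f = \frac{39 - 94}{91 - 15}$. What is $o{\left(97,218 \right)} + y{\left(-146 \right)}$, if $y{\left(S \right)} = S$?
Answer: $- \frac{14764}{19} \approx -777.05$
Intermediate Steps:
$f = - \frac{55}{76} \approx -0.72368$
$o{\left(W,d \right)} = - \frac{55 d}{19}$ ($o{\left(W,d \right)} = 4 \left(- \frac{55 d}{76}\right) = - \frac{55 d}{19}$)
$o{\left(97,218 \right)} + y{\left(-146 \right)} = \left(- \frac{55}{19}\right) 218 - 146 = - \frac{11990}{19} - 146 = - \frac{14764}{19}$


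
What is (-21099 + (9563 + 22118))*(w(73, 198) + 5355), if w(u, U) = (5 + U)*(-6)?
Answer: 43777734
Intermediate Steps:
w(u, U) = -30 - 6*U
(-21099 + (9563 + 22118))*(w(73, 198) + 5355) = (-21099 + (9563 + 22118))*((-30 - 6*198) + 5355) = (-21099 + 31681)*((-30 - 1188) + 5355) = 10582*(-1218 + 5355) = 10582*4137 = 43777734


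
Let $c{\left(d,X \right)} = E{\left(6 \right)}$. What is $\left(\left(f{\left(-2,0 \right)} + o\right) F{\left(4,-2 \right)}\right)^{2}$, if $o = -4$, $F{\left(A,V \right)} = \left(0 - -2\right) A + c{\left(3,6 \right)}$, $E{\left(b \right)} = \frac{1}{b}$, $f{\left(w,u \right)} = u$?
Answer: $\frac{9604}{9} \approx 1067.1$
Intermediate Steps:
$c{\left(d,X \right)} = \frac{1}{6}$
$F{\left(A,V \right)} = \frac{1}{6} + 2 A$ ($F{\left(A,V \right)} = \left(0 - -2\right) A + \frac{1}{6} = \left(0 + 2\right) A + \frac{1}{6} = 2 A + \frac{1}{6} = \frac{1}{6} + 2 A$)
$\left(\left(f{\left(-2,0 \right)} + o\right) F{\left(4,-2 \right)}\right)^{2} = \left(\left(0 - 4\right) \left(\frac{1}{6} + 2 \cdot 4\right)\right)^{2} = \left(- 4 \left(\frac{1}{6} + 8\right)\right)^{2} = \left(\left(-4\right) \frac{49}{6}\right)^{2} = \left(- \frac{98}{3}\right)^{2} = \frac{9604}{9}$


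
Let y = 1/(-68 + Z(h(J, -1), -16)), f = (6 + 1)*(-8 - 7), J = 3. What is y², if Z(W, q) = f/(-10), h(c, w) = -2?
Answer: 4/13225 ≈ 0.00030246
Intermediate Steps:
f = -105 (f = 7*(-15) = -105)
Z(W, q) = 21/2 (Z(W, q) = -105/(-10) = -105*(-⅒) = 21/2)
y = -2/115 (y = 1/(-68 + 21/2) = 1/(-115/2) = -2/115 ≈ -0.017391)
y² = (-2/115)² = 4/13225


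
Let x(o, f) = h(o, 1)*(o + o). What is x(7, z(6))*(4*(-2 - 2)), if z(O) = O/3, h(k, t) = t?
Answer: -224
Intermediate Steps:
z(O) = O/3 (z(O) = O*(⅓) = O/3)
x(o, f) = 2*o (x(o, f) = 1*(o + o) = 1*(2*o) = 2*o)
x(7, z(6))*(4*(-2 - 2)) = (2*7)*(4*(-2 - 2)) = 14*(4*(-4)) = 14*(-16) = -224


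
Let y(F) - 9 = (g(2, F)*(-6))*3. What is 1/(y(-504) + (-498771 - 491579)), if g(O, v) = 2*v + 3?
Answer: -1/972251 ≈ -1.0285e-6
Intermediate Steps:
g(O, v) = 3 + 2*v
y(F) = -45 - 36*F (y(F) = 9 + ((3 + 2*F)*(-6))*3 = 9 + (-18 - 12*F)*3 = 9 + (-54 - 36*F) = -45 - 36*F)
1/(y(-504) + (-498771 - 491579)) = 1/((-45 - 36*(-504)) + (-498771 - 491579)) = 1/((-45 + 18144) - 990350) = 1/(18099 - 990350) = 1/(-972251) = -1/972251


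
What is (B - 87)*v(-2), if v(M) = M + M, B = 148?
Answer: -244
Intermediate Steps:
v(M) = 2*M
(B - 87)*v(-2) = (148 - 87)*(2*(-2)) = 61*(-4) = -244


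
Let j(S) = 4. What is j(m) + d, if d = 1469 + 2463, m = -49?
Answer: 3936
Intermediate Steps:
d = 3932
j(m) + d = 4 + 3932 = 3936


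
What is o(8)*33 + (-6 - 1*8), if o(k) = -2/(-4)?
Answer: 5/2 ≈ 2.5000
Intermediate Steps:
o(k) = 1/2 (o(k) = -2*(-1/4) = 1/2)
o(8)*33 + (-6 - 1*8) = (1/2)*33 + (-6 - 1*8) = 33/2 + (-6 - 8) = 33/2 - 14 = 5/2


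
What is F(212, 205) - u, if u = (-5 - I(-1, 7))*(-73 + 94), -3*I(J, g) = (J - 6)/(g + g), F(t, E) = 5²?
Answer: 267/2 ≈ 133.50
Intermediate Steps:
F(t, E) = 25
I(J, g) = -(-6 + J)/(6*g) (I(J, g) = -(J - 6)/(3*(g + g)) = -(-6 + J)/(3*(2*g)) = -(-6 + J)*1/(2*g)/3 = -(-6 + J)/(6*g))
u = -217/2 (u = (-5 - (6 - 1*(-1))/(6*7))*(-73 + 94) = (-5 - (6 + 1)/(6*7))*21 = (-5 - 7/(6*7))*21 = (-5 - 1*⅙)*21 = (-5 - ⅙)*21 = -31/6*21 = -217/2 ≈ -108.50)
F(212, 205) - u = 25 - 1*(-217/2) = 25 + 217/2 = 267/2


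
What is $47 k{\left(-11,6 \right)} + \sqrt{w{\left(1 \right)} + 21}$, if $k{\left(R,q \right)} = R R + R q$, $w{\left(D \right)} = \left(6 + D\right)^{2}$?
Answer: $2585 + \sqrt{70} \approx 2593.4$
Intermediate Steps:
$k{\left(R,q \right)} = R^{2} + R q$
$47 k{\left(-11,6 \right)} + \sqrt{w{\left(1 \right)} + 21} = 47 \left(- 11 \left(-11 + 6\right)\right) + \sqrt{\left(6 + 1\right)^{2} + 21} = 47 \left(\left(-11\right) \left(-5\right)\right) + \sqrt{7^{2} + 21} = 47 \cdot 55 + \sqrt{49 + 21} = 2585 + \sqrt{70}$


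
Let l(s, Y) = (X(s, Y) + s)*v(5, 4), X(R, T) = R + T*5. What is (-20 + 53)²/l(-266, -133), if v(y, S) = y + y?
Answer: -121/1330 ≈ -0.090977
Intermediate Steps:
X(R, T) = R + 5*T
v(y, S) = 2*y
l(s, Y) = 20*s + 50*Y (l(s, Y) = ((s + 5*Y) + s)*(2*5) = (2*s + 5*Y)*10 = 20*s + 50*Y)
(-20 + 53)²/l(-266, -133) = (-20 + 53)²/(20*(-266) + 50*(-133)) = 33²/(-5320 - 6650) = 1089/(-11970) = 1089*(-1/11970) = -121/1330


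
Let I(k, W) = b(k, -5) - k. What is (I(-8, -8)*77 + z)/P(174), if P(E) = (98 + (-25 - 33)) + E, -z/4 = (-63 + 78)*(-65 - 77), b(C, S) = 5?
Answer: 9521/214 ≈ 44.491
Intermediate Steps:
z = 8520 (z = -4*(-63 + 78)*(-65 - 77) = -60*(-142) = -4*(-2130) = 8520)
I(k, W) = 5 - k
P(E) = 40 + E (P(E) = (98 - 58) + E = 40 + E)
(I(-8, -8)*77 + z)/P(174) = ((5 - 1*(-8))*77 + 8520)/(40 + 174) = ((5 + 8)*77 + 8520)/214 = (13*77 + 8520)*(1/214) = (1001 + 8520)*(1/214) = 9521*(1/214) = 9521/214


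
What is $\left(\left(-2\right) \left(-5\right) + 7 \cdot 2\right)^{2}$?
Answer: $576$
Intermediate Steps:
$\left(\left(-2\right) \left(-5\right) + 7 \cdot 2\right)^{2} = \left(10 + 14\right)^{2} = 24^{2} = 576$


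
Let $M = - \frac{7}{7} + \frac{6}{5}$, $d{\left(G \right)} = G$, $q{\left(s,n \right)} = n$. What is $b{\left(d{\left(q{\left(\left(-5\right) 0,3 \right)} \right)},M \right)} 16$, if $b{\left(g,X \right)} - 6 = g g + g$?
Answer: $288$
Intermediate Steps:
$M = \frac{1}{5}$ ($M = \left(-7\right) \frac{1}{7} + 6 \cdot \frac{1}{5} = -1 + \frac{6}{5} = \frac{1}{5} \approx 0.2$)
$b{\left(g,X \right)} = 6 + g + g^{2}$ ($b{\left(g,X \right)} = 6 + \left(g g + g\right) = 6 + \left(g^{2} + g\right) = 6 + \left(g + g^{2}\right) = 6 + g + g^{2}$)
$b{\left(d{\left(q{\left(\left(-5\right) 0,3 \right)} \right)},M \right)} 16 = \left(6 + 3 + 3^{2}\right) 16 = \left(6 + 3 + 9\right) 16 = 18 \cdot 16 = 288$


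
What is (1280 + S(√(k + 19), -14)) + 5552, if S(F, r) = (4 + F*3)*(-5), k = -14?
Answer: 6812 - 15*√5 ≈ 6778.5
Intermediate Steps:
S(F, r) = -20 - 15*F (S(F, r) = (4 + 3*F)*(-5) = -20 - 15*F)
(1280 + S(√(k + 19), -14)) + 5552 = (1280 + (-20 - 15*√(-14 + 19))) + 5552 = (1280 + (-20 - 15*√5)) + 5552 = (1260 - 15*√5) + 5552 = 6812 - 15*√5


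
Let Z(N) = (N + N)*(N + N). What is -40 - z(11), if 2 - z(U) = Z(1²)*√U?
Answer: -42 + 4*√11 ≈ -28.733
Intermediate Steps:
Z(N) = 4*N² (Z(N) = (2*N)*(2*N) = 4*N²)
z(U) = 2 - 4*√U (z(U) = 2 - 4*(1²)²*√U = 2 - 4*1²*√U = 2 - 4*1*√U = 2 - 4*√U)
-40 - z(11) = -40 - (2 - 4*√11) = -40 + (-2 + 4*√11) = -42 + 4*√11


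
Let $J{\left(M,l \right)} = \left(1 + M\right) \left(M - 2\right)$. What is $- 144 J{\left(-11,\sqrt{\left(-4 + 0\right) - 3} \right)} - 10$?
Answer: $-18730$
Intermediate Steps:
$J{\left(M,l \right)} = \left(1 + M\right) \left(-2 + M\right)$
$- 144 J{\left(-11,\sqrt{\left(-4 + 0\right) - 3} \right)} - 10 = - 144 \left(-2 + \left(-11\right)^{2} - -11\right) - 10 = - 144 \left(-2 + 121 + 11\right) - 10 = \left(-144\right) 130 - 10 = -18720 - 10 = -18730$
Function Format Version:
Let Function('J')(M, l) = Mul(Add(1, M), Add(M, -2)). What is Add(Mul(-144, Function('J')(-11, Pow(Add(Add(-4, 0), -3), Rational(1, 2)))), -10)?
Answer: -18730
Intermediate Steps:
Function('J')(M, l) = Mul(Add(1, M), Add(-2, M))
Add(Mul(-144, Function('J')(-11, Pow(Add(Add(-4, 0), -3), Rational(1, 2)))), -10) = Add(Mul(-144, Add(-2, Pow(-11, 2), Mul(-1, -11))), -10) = Add(Mul(-144, Add(-2, 121, 11)), -10) = Add(Mul(-144, 130), -10) = Add(-18720, -10) = -18730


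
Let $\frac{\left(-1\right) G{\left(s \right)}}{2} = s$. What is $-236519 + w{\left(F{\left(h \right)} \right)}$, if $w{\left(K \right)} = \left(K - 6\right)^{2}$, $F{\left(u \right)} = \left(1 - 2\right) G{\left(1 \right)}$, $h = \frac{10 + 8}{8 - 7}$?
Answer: $-236503$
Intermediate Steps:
$h = 18$ ($h = \frac{18}{1} = 18 \cdot 1 = 18$)
$G{\left(s \right)} = - 2 s$
$F{\left(u \right)} = 2$ ($F{\left(u \right)} = \left(1 - 2\right) \left(\left(-2\right) 1\right) = \left(-1\right) \left(-2\right) = 2$)
$w{\left(K \right)} = \left(-6 + K\right)^{2}$
$-236519 + w{\left(F{\left(h \right)} \right)} = -236519 + \left(-6 + 2\right)^{2} = -236519 + \left(-4\right)^{2} = -236519 + 16 = -236503$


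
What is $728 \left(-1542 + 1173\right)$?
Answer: $-268632$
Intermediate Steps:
$728 \left(-1542 + 1173\right) = 728 \left(-369\right) = -268632$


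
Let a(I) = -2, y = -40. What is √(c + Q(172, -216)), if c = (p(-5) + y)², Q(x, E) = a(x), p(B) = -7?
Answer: √2207 ≈ 46.979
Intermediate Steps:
Q(x, E) = -2
c = 2209 (c = (-7 - 40)² = (-47)² = 2209)
√(c + Q(172, -216)) = √(2209 - 2) = √2207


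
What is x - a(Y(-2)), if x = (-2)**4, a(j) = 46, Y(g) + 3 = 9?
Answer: -30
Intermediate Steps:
Y(g) = 6 (Y(g) = -3 + 9 = 6)
x = 16
x - a(Y(-2)) = 16 - 1*46 = 16 - 46 = -30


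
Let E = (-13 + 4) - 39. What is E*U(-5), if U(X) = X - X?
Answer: 0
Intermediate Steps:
E = -48 (E = -9 - 39 = -48)
U(X) = 0
E*U(-5) = -48*0 = 0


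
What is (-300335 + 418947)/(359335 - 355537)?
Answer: 59306/1899 ≈ 31.230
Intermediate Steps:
(-300335 + 418947)/(359335 - 355537) = 118612/3798 = 118612*(1/3798) = 59306/1899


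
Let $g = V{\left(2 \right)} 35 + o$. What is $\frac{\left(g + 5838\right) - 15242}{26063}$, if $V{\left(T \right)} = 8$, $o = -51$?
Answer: $- \frac{9175}{26063} \approx -0.35203$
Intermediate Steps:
$g = 229$ ($g = 8 \cdot 35 - 51 = 280 - 51 = 229$)
$\frac{\left(g + 5838\right) - 15242}{26063} = \frac{\left(229 + 5838\right) - 15242}{26063} = \left(6067 - 15242\right) \frac{1}{26063} = \left(-9175\right) \frac{1}{26063} = - \frac{9175}{26063}$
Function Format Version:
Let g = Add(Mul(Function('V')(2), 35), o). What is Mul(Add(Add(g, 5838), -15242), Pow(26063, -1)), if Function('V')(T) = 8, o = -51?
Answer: Rational(-9175, 26063) ≈ -0.35203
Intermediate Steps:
g = 229 (g = Add(Mul(8, 35), -51) = Add(280, -51) = 229)
Mul(Add(Add(g, 5838), -15242), Pow(26063, -1)) = Mul(Add(Add(229, 5838), -15242), Pow(26063, -1)) = Mul(Add(6067, -15242), Rational(1, 26063)) = Mul(-9175, Rational(1, 26063)) = Rational(-9175, 26063)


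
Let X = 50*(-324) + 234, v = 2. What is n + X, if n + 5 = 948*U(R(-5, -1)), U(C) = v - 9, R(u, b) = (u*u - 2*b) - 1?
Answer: -22607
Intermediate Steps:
R(u, b) = -1 + u² - 2*b (R(u, b) = (u² - 2*b) - 1 = -1 + u² - 2*b)
U(C) = -7 (U(C) = 2 - 9 = -7)
n = -6641 (n = -5 + 948*(-7) = -5 - 6636 = -6641)
X = -15966 (X = -16200 + 234 = -15966)
n + X = -6641 - 15966 = -22607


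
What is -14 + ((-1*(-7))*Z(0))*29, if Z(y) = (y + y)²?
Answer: -14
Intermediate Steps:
Z(y) = 4*y² (Z(y) = (2*y)² = 4*y²)
-14 + ((-1*(-7))*Z(0))*29 = -14 + ((-1*(-7))*(4*0²))*29 = -14 + (7*(4*0))*29 = -14 + (7*0)*29 = -14 + 0*29 = -14 + 0 = -14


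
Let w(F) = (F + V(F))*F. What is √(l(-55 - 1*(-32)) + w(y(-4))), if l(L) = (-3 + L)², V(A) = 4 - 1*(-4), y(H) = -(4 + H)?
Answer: 26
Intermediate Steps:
y(H) = -4 - H
V(A) = 8 (V(A) = 4 + 4 = 8)
w(F) = F*(8 + F) (w(F) = (F + 8)*F = (8 + F)*F = F*(8 + F))
√(l(-55 - 1*(-32)) + w(y(-4))) = √((-3 + (-55 - 1*(-32)))² + (-4 - 1*(-4))*(8 + (-4 - 1*(-4)))) = √((-3 + (-55 + 32))² + (-4 + 4)*(8 + (-4 + 4))) = √((-3 - 23)² + 0*(8 + 0)) = √((-26)² + 0*8) = √(676 + 0) = √676 = 26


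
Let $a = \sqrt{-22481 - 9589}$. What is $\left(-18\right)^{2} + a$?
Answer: $324 + i \sqrt{32070} \approx 324.0 + 179.08 i$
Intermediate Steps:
$a = i \sqrt{32070}$ ($a = \sqrt{-32070} = i \sqrt{32070} \approx 179.08 i$)
$\left(-18\right)^{2} + a = \left(-18\right)^{2} + i \sqrt{32070} = 324 + i \sqrt{32070}$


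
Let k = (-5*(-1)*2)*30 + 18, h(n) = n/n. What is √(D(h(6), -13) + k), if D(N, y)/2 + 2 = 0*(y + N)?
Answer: √314 ≈ 17.720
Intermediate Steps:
h(n) = 1
D(N, y) = -4 (D(N, y) = -4 + 2*(0*(y + N)) = -4 + 2*(0*(N + y)) = -4 + 2*0 = -4 + 0 = -4)
k = 318 (k = (5*2)*30 + 18 = 10*30 + 18 = 300 + 18 = 318)
√(D(h(6), -13) + k) = √(-4 + 318) = √314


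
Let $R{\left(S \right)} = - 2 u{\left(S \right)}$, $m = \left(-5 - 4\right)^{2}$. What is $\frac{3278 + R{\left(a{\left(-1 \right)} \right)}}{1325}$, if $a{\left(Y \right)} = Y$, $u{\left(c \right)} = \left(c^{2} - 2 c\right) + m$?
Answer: $\frac{622}{265} \approx 2.3472$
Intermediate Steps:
$m = 81$ ($m = \left(-9\right)^{2} = 81$)
$u{\left(c \right)} = 81 + c^{2} - 2 c$ ($u{\left(c \right)} = \left(c^{2} - 2 c\right) + 81 = 81 + c^{2} - 2 c$)
$R{\left(S \right)} = -162 - 2 S^{2} + 4 S$ ($R{\left(S \right)} = - 2 \left(81 + S^{2} - 2 S\right) = -162 - 2 S^{2} + 4 S$)
$\frac{3278 + R{\left(a{\left(-1 \right)} \right)}}{1325} = \frac{3278 - \left(166 + 2\right)}{1325} = \left(3278 - 168\right) \frac{1}{1325} = 3110 \cdot \frac{1}{1325} = \frac{622}{265}$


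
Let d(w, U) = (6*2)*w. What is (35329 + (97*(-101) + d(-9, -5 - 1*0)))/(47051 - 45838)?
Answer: 25424/1213 ≈ 20.960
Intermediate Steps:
d(w, U) = 12*w
(35329 + (97*(-101) + d(-9, -5 - 1*0)))/(47051 - 45838) = (35329 + (97*(-101) + 12*(-9)))/(47051 - 45838) = (35329 + (-9797 - 108))/1213 = (35329 - 9905)*(1/1213) = 25424*(1/1213) = 25424/1213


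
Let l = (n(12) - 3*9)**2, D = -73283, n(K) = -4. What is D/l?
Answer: -73283/961 ≈ -76.257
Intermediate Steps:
l = 961 (l = (-4 - 3*9)**2 = (-4 - 27)**2 = (-31)**2 = 961)
D/l = -73283/961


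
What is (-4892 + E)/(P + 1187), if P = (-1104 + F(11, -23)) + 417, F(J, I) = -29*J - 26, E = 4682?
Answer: -42/31 ≈ -1.3548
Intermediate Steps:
F(J, I) = -26 - 29*J
P = -1032 (P = (-1104 + (-26 - 29*11)) + 417 = (-1104 + (-26 - 319)) + 417 = (-1104 - 345) + 417 = -1449 + 417 = -1032)
(-4892 + E)/(P + 1187) = (-4892 + 4682)/(-1032 + 1187) = -210/155 = -210*1/155 = -42/31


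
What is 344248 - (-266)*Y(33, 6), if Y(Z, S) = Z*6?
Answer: 396916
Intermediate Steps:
Y(Z, S) = 6*Z
344248 - (-266)*Y(33, 6) = 344248 - (-266)*6*33 = 344248 - (-266)*198 = 344248 - 1*(-52668) = 344248 + 52668 = 396916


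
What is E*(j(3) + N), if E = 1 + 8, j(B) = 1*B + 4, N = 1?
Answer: 72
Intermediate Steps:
j(B) = 4 + B (j(B) = B + 4 = 4 + B)
E = 9
E*(j(3) + N) = 9*((4 + 3) + 1) = 9*(7 + 1) = 9*8 = 72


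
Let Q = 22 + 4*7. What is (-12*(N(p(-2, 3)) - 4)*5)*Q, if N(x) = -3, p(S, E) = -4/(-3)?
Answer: 21000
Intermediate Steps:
p(S, E) = 4/3 (p(S, E) = -4*(-⅓) = 4/3)
Q = 50 (Q = 22 + 28 = 50)
(-12*(N(p(-2, 3)) - 4)*5)*Q = -12*(-3 - 4)*5*50 = -(-84)*5*50 = -12*(-35)*50 = 420*50 = 21000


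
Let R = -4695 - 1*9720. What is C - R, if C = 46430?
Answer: 60845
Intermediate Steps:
R = -14415 (R = -4695 - 9720 = -14415)
C - R = 46430 - 1*(-14415) = 46430 + 14415 = 60845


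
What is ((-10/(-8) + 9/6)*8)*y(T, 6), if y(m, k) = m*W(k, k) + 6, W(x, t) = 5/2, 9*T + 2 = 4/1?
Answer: 1298/9 ≈ 144.22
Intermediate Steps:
T = 2/9 (T = -2/9 + (4/1)/9 = -2/9 + (4*1)/9 = -2/9 + (⅑)*4 = -2/9 + 4/9 = 2/9 ≈ 0.22222)
W(x, t) = 5/2 (W(x, t) = 5*(½) = 5/2)
y(m, k) = 6 + 5*m/2 (y(m, k) = m*(5/2) + 6 = 5*m/2 + 6 = 6 + 5*m/2)
((-10/(-8) + 9/6)*8)*y(T, 6) = ((-10/(-8) + 9/6)*8)*(6 + (5/2)*(2/9)) = ((-10*(-⅛) + 9*(⅙))*8)*(6 + 5/9) = ((5/4 + 3/2)*8)*(59/9) = ((11/4)*8)*(59/9) = 22*(59/9) = 1298/9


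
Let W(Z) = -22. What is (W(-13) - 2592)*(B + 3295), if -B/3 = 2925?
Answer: 14324720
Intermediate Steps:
B = -8775 (B = -3*2925 = -8775)
(W(-13) - 2592)*(B + 3295) = (-22 - 2592)*(-8775 + 3295) = -2614*(-5480) = 14324720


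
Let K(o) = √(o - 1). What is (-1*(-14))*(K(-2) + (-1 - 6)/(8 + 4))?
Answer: -49/6 + 14*I*√3 ≈ -8.1667 + 24.249*I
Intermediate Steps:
K(o) = √(-1 + o)
(-1*(-14))*(K(-2) + (-1 - 6)/(8 + 4)) = (-1*(-14))*(√(-1 - 2) + (-1 - 6)/(8 + 4)) = 14*(√(-3) - 7/12) = 14*(I*√3 - 7*1/12) = 14*(I*√3 - 7/12) = 14*(-7/12 + I*√3) = -49/6 + 14*I*√3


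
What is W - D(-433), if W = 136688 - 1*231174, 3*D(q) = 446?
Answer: -283904/3 ≈ -94635.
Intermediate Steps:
D(q) = 446/3 (D(q) = (⅓)*446 = 446/3)
W = -94486 (W = 136688 - 231174 = -94486)
W - D(-433) = -94486 - 1*446/3 = -94486 - 446/3 = -283904/3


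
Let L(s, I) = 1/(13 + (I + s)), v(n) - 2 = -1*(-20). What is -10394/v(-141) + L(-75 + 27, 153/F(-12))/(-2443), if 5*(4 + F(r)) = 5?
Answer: -1091879295/2311078 ≈ -472.45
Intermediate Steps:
v(n) = 22 (v(n) = 2 - 1*(-20) = 2 + 20 = 22)
F(r) = -3 (F(r) = -4 + (⅕)*5 = -4 + 1 = -3)
L(s, I) = 1/(13 + I + s)
-10394/v(-141) + L(-75 + 27, 153/F(-12))/(-2443) = -10394/22 + 1/((13 + 153/(-3) + (-75 + 27))*(-2443)) = -10394*1/22 - 1/2443/(13 + 153*(-⅓) - 48) = -5197/11 - 1/2443/(13 - 51 - 48) = -5197/11 - 1/2443/(-86) = -5197/11 - 1/86*(-1/2443) = -5197/11 + 1/210098 = -1091879295/2311078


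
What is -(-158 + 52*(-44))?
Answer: 2446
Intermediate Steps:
-(-158 + 52*(-44)) = -(-158 - 2288) = -1*(-2446) = 2446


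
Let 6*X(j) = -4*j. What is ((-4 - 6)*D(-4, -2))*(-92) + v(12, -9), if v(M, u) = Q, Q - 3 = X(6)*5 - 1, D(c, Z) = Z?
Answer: -1858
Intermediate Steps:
X(j) = -2*j/3 (X(j) = (-4*j)/6 = -2*j/3)
Q = -18 (Q = 3 + (-⅔*6*5 - 1) = 3 + (-4*5 - 1) = 3 + (-20 - 1) = 3 - 21 = -18)
v(M, u) = -18
((-4 - 6)*D(-4, -2))*(-92) + v(12, -9) = ((-4 - 6)*(-2))*(-92) - 18 = -10*(-2)*(-92) - 18 = 20*(-92) - 18 = -1840 - 18 = -1858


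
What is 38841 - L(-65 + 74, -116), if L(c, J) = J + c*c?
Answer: 38876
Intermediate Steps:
L(c, J) = J + c**2
38841 - L(-65 + 74, -116) = 38841 - (-116 + (-65 + 74)**2) = 38841 - (-116 + 9**2) = 38841 - (-116 + 81) = 38841 - 1*(-35) = 38841 + 35 = 38876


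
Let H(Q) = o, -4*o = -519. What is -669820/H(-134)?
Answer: -2679280/519 ≈ -5162.4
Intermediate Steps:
o = 519/4 (o = -1/4*(-519) = 519/4 ≈ 129.75)
H(Q) = 519/4
-669820/H(-134) = -669820/519/4 = -669820*4/519 = -2679280/519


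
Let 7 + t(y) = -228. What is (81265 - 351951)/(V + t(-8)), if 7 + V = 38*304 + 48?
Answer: -135343/5679 ≈ -23.832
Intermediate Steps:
t(y) = -235 (t(y) = -7 - 228 = -235)
V = 11593 (V = -7 + (38*304 + 48) = -7 + (11552 + 48) = -7 + 11600 = 11593)
(81265 - 351951)/(V + t(-8)) = (81265 - 351951)/(11593 - 235) = -270686/11358 = -270686*1/11358 = -135343/5679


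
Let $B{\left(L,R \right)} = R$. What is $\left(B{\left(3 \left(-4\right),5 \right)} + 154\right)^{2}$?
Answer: $25281$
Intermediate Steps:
$\left(B{\left(3 \left(-4\right),5 \right)} + 154\right)^{2} = \left(5 + 154\right)^{2} = 159^{2} = 25281$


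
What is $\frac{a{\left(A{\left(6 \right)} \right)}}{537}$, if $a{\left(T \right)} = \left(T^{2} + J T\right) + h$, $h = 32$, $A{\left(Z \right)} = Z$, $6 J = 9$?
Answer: $\frac{77}{537} \approx 0.14339$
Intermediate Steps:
$J = \frac{3}{2}$ ($J = \frac{1}{6} \cdot 9 = \frac{3}{2} \approx 1.5$)
$a{\left(T \right)} = 32 + T^{2} + \frac{3 T}{2}$ ($a{\left(T \right)} = \left(T^{2} + \frac{3 T}{2}\right) + 32 = 32 + T^{2} + \frac{3 T}{2}$)
$\frac{a{\left(A{\left(6 \right)} \right)}}{537} = \frac{32 + 6^{2} + \frac{3}{2} \cdot 6}{537} = \left(32 + 36 + 9\right) \frac{1}{537} = 77 \cdot \frac{1}{537} = \frac{77}{537}$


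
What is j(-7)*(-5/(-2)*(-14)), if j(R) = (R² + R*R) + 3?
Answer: -3535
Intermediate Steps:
j(R) = 3 + 2*R² (j(R) = (R² + R²) + 3 = 2*R² + 3 = 3 + 2*R²)
j(-7)*(-5/(-2)*(-14)) = (3 + 2*(-7)²)*(-5/(-2)*(-14)) = (3 + 2*49)*(-5*(-½)*(-14)) = (3 + 98)*((5/2)*(-14)) = 101*(-35) = -3535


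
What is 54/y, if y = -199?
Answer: -54/199 ≈ -0.27136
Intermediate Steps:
54/y = 54/(-199) = -1/199*54 = -54/199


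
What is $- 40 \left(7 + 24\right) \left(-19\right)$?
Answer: $23560$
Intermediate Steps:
$- 40 \left(7 + 24\right) \left(-19\right) = \left(-40\right) 31 \left(-19\right) = \left(-1240\right) \left(-19\right) = 23560$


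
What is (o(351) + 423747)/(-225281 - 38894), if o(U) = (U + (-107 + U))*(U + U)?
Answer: -841437/264175 ≈ -3.1852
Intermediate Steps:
o(U) = 2*U*(-107 + 2*U) (o(U) = (-107 + 2*U)*(2*U) = 2*U*(-107 + 2*U))
(o(351) + 423747)/(-225281 - 38894) = (2*351*(-107 + 2*351) + 423747)/(-225281 - 38894) = (2*351*(-107 + 702) + 423747)/(-264175) = (2*351*595 + 423747)*(-1/264175) = (417690 + 423747)*(-1/264175) = 841437*(-1/264175) = -841437/264175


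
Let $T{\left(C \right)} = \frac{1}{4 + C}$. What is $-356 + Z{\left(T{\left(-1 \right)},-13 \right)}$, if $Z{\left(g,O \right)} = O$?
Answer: $-369$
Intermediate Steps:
$-356 + Z{\left(T{\left(-1 \right)},-13 \right)} = -356 - 13 = -369$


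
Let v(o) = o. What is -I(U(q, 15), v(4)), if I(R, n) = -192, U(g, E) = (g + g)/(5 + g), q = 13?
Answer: 192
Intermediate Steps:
U(g, E) = 2*g/(5 + g) (U(g, E) = (2*g)/(5 + g) = 2*g/(5 + g))
-I(U(q, 15), v(4)) = -1*(-192) = 192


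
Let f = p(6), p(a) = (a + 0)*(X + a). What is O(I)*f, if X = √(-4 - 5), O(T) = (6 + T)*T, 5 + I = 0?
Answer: -180 - 90*I ≈ -180.0 - 90.0*I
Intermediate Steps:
I = -5 (I = -5 + 0 = -5)
O(T) = T*(6 + T)
X = 3*I (X = √(-9) = 3*I ≈ 3.0*I)
p(a) = a*(a + 3*I) (p(a) = (a + 0)*(3*I + a) = a*(a + 3*I))
f = 36 + 18*I (f = 6*(6 + 3*I) = 36 + 18*I ≈ 36.0 + 18.0*I)
O(I)*f = (-5*(6 - 5))*(36 + 18*I) = (-5*1)*(36 + 18*I) = -5*(36 + 18*I) = -180 - 90*I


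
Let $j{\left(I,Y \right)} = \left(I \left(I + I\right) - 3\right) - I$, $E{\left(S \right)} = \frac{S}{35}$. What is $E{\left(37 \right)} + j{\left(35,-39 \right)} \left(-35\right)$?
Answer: $- \frac{2954663}{35} \approx -84419.0$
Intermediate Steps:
$E{\left(S \right)} = \frac{S}{35}$ ($E{\left(S \right)} = S \frac{1}{35} = \frac{S}{35}$)
$j{\left(I,Y \right)} = -3 - I + 2 I^{2}$ ($j{\left(I,Y \right)} = \left(I 2 I - 3\right) - I = \left(2 I^{2} - 3\right) - I = \left(-3 + 2 I^{2}\right) - I = -3 - I + 2 I^{2}$)
$E{\left(37 \right)} + j{\left(35,-39 \right)} \left(-35\right) = \frac{1}{35} \cdot 37 + \left(-3 - 35 + 2 \cdot 35^{2}\right) \left(-35\right) = \frac{37}{35} + \left(-3 - 35 + 2 \cdot 1225\right) \left(-35\right) = \frac{37}{35} + \left(-3 - 35 + 2450\right) \left(-35\right) = \frac{37}{35} + 2412 \left(-35\right) = \frac{37}{35} - 84420 = - \frac{2954663}{35}$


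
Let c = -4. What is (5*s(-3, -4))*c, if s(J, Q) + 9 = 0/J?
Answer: 180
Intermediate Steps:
s(J, Q) = -9 (s(J, Q) = -9 + 0/J = -9 + 0 = -9)
(5*s(-3, -4))*c = (5*(-9))*(-4) = -45*(-4) = 180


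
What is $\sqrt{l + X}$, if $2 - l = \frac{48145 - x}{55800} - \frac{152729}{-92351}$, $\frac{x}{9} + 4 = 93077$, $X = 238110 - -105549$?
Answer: $\frac{\sqrt{633775067810825427109}}{42943215} \approx 586.24$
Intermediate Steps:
$X = 343659$ ($X = 238110 + 105549 = 343659$)
$x = 837657$ ($x = -36 + 9 \cdot 93077 = -36 + 837693 = 837657$)
$l = \frac{9337039514}{644148225}$ ($l = 2 - \left(\frac{48145 - 837657}{55800} - \frac{152729}{-92351}\right) = 2 - \left(\left(48145 - 837657\right) \frac{1}{55800} - - \frac{152729}{92351}\right) = 2 - \left(\left(-789512\right) \frac{1}{55800} + \frac{152729}{92351}\right) = 2 - \left(- \frac{98689}{6975} + \frac{152729}{92351}\right) = 2 - - \frac{8048743064}{644148225} = 2 + \frac{8048743064}{644148225} = \frac{9337039514}{644148225} \approx 14.495$)
$\sqrt{l + X} = \sqrt{\frac{9337039514}{644148225} + 343659} = \sqrt{\frac{221376671894789}{644148225}} = \frac{\sqrt{633775067810825427109}}{42943215}$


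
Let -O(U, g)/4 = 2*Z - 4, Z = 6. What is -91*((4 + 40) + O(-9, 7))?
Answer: -1092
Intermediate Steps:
O(U, g) = -32 (O(U, g) = -4*(2*6 - 4) = -4*(12 - 4) = -4*8 = -32)
-91*((4 + 40) + O(-9, 7)) = -91*((4 + 40) - 32) = -91*(44 - 32) = -91*12 = -1092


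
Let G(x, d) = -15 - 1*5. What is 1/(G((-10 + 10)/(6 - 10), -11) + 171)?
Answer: 1/151 ≈ 0.0066225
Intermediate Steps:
G(x, d) = -20 (G(x, d) = -15 - 5 = -20)
1/(G((-10 + 10)/(6 - 10), -11) + 171) = 1/(-20 + 171) = 1/151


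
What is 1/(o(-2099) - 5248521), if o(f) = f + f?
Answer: -1/5252719 ≈ -1.9038e-7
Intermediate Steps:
o(f) = 2*f
1/(o(-2099) - 5248521) = 1/(2*(-2099) - 5248521) = 1/(-4198 - 5248521) = 1/(-5252719) = -1/5252719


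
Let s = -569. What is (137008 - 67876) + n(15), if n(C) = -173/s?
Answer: 39336281/569 ≈ 69132.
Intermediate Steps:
n(C) = 173/569 (n(C) = -173/(-569) = -173*(-1/569) = 173/569)
(137008 - 67876) + n(15) = (137008 - 67876) + 173/569 = 69132 + 173/569 = 39336281/569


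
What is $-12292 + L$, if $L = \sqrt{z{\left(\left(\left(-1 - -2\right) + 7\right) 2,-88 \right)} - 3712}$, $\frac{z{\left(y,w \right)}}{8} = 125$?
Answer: $-12292 + 2 i \sqrt{678} \approx -12292.0 + 52.077 i$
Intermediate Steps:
$z{\left(y,w \right)} = 1000$ ($z{\left(y,w \right)} = 8 \cdot 125 = 1000$)
$L = 2 i \sqrt{678}$ ($L = \sqrt{1000 - 3712} = \sqrt{-2712} = 2 i \sqrt{678} \approx 52.077 i$)
$-12292 + L = -12292 + 2 i \sqrt{678}$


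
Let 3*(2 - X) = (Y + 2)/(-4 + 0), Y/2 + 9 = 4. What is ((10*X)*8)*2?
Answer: 640/3 ≈ 213.33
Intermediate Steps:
Y = -10 (Y = -18 + 2*4 = -18 + 8 = -10)
X = 4/3 (X = 2 - (-10 + 2)/(3*(-4 + 0)) = 2 - (-8)/(3*(-4)) = 2 - (-8)*(-1)/(3*4) = 2 - ⅓*2 = 2 - ⅔ = 4/3 ≈ 1.3333)
((10*X)*8)*2 = ((10*(4/3))*8)*2 = ((40/3)*8)*2 = (320/3)*2 = 640/3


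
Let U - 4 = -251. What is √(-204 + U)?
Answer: I*√451 ≈ 21.237*I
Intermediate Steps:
U = -247 (U = 4 - 251 = -247)
√(-204 + U) = √(-204 - 247) = √(-451) = I*√451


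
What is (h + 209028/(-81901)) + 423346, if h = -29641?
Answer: 32244624177/81901 ≈ 3.9370e+5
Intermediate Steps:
(h + 209028/(-81901)) + 423346 = (-29641 + 209028/(-81901)) + 423346 = (-29641 + 209028*(-1/81901)) + 423346 = (-29641 - 209028/81901) + 423346 = -2427836569/81901 + 423346 = 32244624177/81901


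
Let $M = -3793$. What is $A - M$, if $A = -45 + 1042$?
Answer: $4790$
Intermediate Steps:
$A = 997$
$A - M = 997 - -3793 = 997 + 3793 = 4790$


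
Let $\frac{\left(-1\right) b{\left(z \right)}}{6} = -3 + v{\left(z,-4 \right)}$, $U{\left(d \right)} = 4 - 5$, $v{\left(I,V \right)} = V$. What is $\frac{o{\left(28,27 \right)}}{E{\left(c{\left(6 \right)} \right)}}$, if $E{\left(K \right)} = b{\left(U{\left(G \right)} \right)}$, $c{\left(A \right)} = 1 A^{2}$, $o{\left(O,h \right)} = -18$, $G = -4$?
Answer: $- \frac{3}{7} \approx -0.42857$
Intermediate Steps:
$U{\left(d \right)} = -1$
$b{\left(z \right)} = 42$ ($b{\left(z \right)} = - 6 \left(-3 - 4\right) = \left(-6\right) \left(-7\right) = 42$)
$c{\left(A \right)} = A^{2}$
$E{\left(K \right)} = 42$
$\frac{o{\left(28,27 \right)}}{E{\left(c{\left(6 \right)} \right)}} = - \frac{18}{42} = \left(-18\right) \frac{1}{42} = - \frac{3}{7}$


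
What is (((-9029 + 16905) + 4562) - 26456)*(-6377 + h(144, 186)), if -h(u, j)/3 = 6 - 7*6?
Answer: 87878842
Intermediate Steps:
h(u, j) = 108 (h(u, j) = -3*(6 - 7*6) = -3*(6 - 42) = -3*(-36) = 108)
(((-9029 + 16905) + 4562) - 26456)*(-6377 + h(144, 186)) = (((-9029 + 16905) + 4562) - 26456)*(-6377 + 108) = ((7876 + 4562) - 26456)*(-6269) = (12438 - 26456)*(-6269) = -14018*(-6269) = 87878842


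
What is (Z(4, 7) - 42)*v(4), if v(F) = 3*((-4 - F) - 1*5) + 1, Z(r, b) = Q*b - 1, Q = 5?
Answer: 304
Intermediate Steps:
Z(r, b) = -1 + 5*b (Z(r, b) = 5*b - 1 = -1 + 5*b)
v(F) = -26 - 3*F (v(F) = 3*((-4 - F) - 5) + 1 = 3*(-9 - F) + 1 = (-27 - 3*F) + 1 = -26 - 3*F)
(Z(4, 7) - 42)*v(4) = ((-1 + 5*7) - 42)*(-26 - 3*4) = ((-1 + 35) - 42)*(-26 - 12) = (34 - 42)*(-38) = -8*(-38) = 304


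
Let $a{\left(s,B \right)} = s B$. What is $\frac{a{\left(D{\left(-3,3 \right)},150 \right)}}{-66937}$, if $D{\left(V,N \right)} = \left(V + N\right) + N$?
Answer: $- \frac{450}{66937} \approx -0.0067227$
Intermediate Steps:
$D{\left(V,N \right)} = V + 2 N$ ($D{\left(V,N \right)} = \left(N + V\right) + N = V + 2 N$)
$a{\left(s,B \right)} = B s$
$\frac{a{\left(D{\left(-3,3 \right)},150 \right)}}{-66937} = \frac{150 \left(-3 + 2 \cdot 3\right)}{-66937} = 150 \left(-3 + 6\right) \left(- \frac{1}{66937}\right) = 150 \cdot 3 \left(- \frac{1}{66937}\right) = 450 \left(- \frac{1}{66937}\right) = - \frac{450}{66937}$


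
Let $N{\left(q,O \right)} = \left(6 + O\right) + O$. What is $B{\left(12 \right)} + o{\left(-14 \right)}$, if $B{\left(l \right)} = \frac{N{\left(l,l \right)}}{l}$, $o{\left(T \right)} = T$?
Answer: $- \frac{23}{2} \approx -11.5$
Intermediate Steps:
$N{\left(q,O \right)} = 6 + 2 O$
$B{\left(l \right)} = \frac{6 + 2 l}{l}$
$B{\left(12 \right)} + o{\left(-14 \right)} = \left(2 + \frac{6}{12}\right) - 14 = \left(2 + 6 \cdot \frac{1}{12}\right) - 14 = \left(2 + \frac{1}{2}\right) - 14 = \frac{5}{2} - 14 = - \frac{23}{2}$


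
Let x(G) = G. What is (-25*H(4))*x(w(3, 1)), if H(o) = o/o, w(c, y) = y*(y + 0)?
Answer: -25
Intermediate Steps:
w(c, y) = y**2 (w(c, y) = y*y = y**2)
H(o) = 1
(-25*H(4))*x(w(3, 1)) = -25*1*1**2 = -25*1 = -25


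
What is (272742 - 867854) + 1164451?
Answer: 569339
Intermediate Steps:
(272742 - 867854) + 1164451 = -595112 + 1164451 = 569339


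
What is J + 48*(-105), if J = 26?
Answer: -5014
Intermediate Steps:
J + 48*(-105) = 26 + 48*(-105) = 26 - 5040 = -5014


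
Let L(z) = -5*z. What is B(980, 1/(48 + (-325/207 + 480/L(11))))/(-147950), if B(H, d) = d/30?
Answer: -69/11546690500 ≈ -5.9757e-9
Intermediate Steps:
B(H, d) = d/30 (B(H, d) = d*(1/30) = d/30)
B(980, 1/(48 + (-325/207 + 480/L(11))))/(-147950) = (1/(30*(48 + (-325/207 + 480/((-5*11))))))/(-147950) = (1/(30*(48 + (-325*1/207 + 480/(-55)))))*(-1/147950) = (1/(30*(48 + (-325/207 + 480*(-1/55)))))*(-1/147950) = (1/(30*(48 + (-325/207 - 96/11))))*(-1/147950) = (1/(30*(48 - 23447/2277)))*(-1/147950) = (1/(30*(85849/2277)))*(-1/147950) = ((1/30)*(2277/85849))*(-1/147950) = (759/858490)*(-1/147950) = -69/11546690500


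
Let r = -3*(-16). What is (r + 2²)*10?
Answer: 520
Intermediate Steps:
r = 48
(r + 2²)*10 = (48 + 2²)*10 = (48 + 4)*10 = 52*10 = 520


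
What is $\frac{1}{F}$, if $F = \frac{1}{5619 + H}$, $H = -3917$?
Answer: $1702$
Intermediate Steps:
$F = \frac{1}{1702}$ ($F = \frac{1}{5619 - 3917} = \frac{1}{1702} \approx 0.00058754$)
$\frac{1}{F} = \frac{1}{\frac{1}{1702}} = 1702$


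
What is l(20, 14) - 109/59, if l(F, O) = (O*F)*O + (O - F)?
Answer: 230817/59 ≈ 3912.2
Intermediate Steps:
l(F, O) = O - F + F*O² (l(F, O) = (F*O)*O + (O - F) = F*O² + (O - F) = O - F + F*O²)
l(20, 14) - 109/59 = (14 - 1*20 + 20*14²) - 109/59 = (14 - 20 + 20*196) - 109*1/59 = (14 - 20 + 3920) - 109/59 = 3914 - 109/59 = 230817/59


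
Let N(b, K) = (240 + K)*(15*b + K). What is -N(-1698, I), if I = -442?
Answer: -5234224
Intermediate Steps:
N(b, K) = (240 + K)*(K + 15*b)
-N(-1698, I) = -((-442)² + 240*(-442) + 3600*(-1698) + 15*(-442)*(-1698)) = -(195364 - 106080 - 6112800 + 11257740) = -1*5234224 = -5234224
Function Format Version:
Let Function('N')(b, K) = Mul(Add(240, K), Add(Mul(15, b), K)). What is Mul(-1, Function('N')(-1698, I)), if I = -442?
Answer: -5234224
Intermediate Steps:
Function('N')(b, K) = Mul(Add(240, K), Add(K, Mul(15, b)))
Mul(-1, Function('N')(-1698, I)) = Mul(-1, Add(Pow(-442, 2), Mul(240, -442), Mul(3600, -1698), Mul(15, -442, -1698))) = Mul(-1, Add(195364, -106080, -6112800, 11257740)) = Mul(-1, 5234224) = -5234224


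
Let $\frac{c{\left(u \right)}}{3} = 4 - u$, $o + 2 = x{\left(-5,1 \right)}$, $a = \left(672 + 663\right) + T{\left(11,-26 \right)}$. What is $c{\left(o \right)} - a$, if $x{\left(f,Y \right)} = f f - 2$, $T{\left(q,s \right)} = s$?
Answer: $-1360$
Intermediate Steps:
$x{\left(f,Y \right)} = -2 + f^{2}$ ($x{\left(f,Y \right)} = f^{2} - 2 = -2 + f^{2}$)
$a = 1309$ ($a = \left(672 + 663\right) - 26 = 1335 - 26 = 1309$)
$o = 21$ ($o = -2 - \left(2 - \left(-5\right)^{2}\right) = -2 + \left(-2 + 25\right) = -2 + 23 = 21$)
$c{\left(u \right)} = 12 - 3 u$ ($c{\left(u \right)} = 3 \left(4 - u\right) = 12 - 3 u$)
$c{\left(o \right)} - a = \left(12 - 63\right) - 1309 = -51 - 1309 = -1360$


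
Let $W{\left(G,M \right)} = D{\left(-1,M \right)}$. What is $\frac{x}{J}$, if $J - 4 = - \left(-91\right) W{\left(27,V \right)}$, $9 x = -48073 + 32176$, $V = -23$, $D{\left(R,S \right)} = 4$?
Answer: $- \frac{5299}{1104} \approx -4.7998$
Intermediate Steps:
$W{\left(G,M \right)} = 4$
$x = - \frac{5299}{3}$ ($x = \frac{-48073 + 32176}{9} = \frac{1}{9} \left(-15897\right) = - \frac{5299}{3} \approx -1766.3$)
$J = 368$ ($J = 4 - \left(-91\right) 4 = 4 - -364 = 4 + 364 = 368$)
$\frac{x}{J} = - \frac{5299}{3 \cdot 368} = \left(- \frac{5299}{3}\right) \frac{1}{368} = - \frac{5299}{1104}$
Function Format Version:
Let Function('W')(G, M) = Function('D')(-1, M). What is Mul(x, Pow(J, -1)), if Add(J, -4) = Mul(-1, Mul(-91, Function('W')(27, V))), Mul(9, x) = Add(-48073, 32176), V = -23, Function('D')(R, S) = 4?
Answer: Rational(-5299, 1104) ≈ -4.7998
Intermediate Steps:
Function('W')(G, M) = 4
x = Rational(-5299, 3) (x = Mul(Rational(1, 9), Add(-48073, 32176)) = Mul(Rational(1, 9), -15897) = Rational(-5299, 3) ≈ -1766.3)
J = 368 (J = Add(4, Mul(-1, Mul(-91, 4))) = Add(4, Mul(-1, -364)) = Add(4, 364) = 368)
Mul(x, Pow(J, -1)) = Mul(Rational(-5299, 3), Pow(368, -1)) = Mul(Rational(-5299, 3), Rational(1, 368)) = Rational(-5299, 1104)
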